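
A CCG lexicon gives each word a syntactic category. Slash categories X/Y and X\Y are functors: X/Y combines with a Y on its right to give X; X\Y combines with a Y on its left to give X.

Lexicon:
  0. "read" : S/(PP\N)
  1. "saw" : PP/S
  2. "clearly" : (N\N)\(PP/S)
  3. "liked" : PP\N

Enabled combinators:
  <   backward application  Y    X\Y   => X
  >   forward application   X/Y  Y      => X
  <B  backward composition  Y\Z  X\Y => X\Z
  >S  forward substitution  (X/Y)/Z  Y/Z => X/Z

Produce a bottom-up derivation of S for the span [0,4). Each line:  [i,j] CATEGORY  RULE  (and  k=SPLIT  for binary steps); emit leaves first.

[0,4] S   >
  [0,1] "read" : S/(PP\N)
  [1,4] PP\N   <B
    [1,3] N\N   <
      [1,2] "saw" : PP/S
      [2,3] "clearly" : (N\N)\(PP/S)
    [3,4] "liked" : PP\N

[0,1] S/(PP\N)  lex  "read"
[1,2] PP/S  lex  "saw"
[2,3] (N\N)\(PP/S)  lex  "clearly"
[1,3] N\N  <  k=2
[3,4] PP\N  lex  "liked"
[1,4] PP\N  <B  k=3
[0,4] S  >  k=1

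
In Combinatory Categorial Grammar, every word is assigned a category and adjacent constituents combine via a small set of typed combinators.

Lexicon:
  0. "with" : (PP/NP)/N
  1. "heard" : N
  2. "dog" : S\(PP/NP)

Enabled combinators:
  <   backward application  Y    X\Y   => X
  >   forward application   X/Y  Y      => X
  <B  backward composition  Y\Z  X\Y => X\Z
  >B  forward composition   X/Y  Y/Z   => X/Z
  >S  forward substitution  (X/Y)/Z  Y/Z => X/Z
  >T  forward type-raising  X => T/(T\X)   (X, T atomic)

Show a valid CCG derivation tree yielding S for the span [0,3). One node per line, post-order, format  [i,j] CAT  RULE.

[0,1] (PP/NP)/N  lex  "with"
[1,2] N  lex  "heard"
[0,2] PP/NP  >  k=1
[2,3] S\(PP/NP)  lex  "dog"
[0,3] S  <  k=2

[0,3] S   <
  [0,2] PP/NP   >
    [0,1] "with" : (PP/NP)/N
    [1,2] "heard" : N
  [2,3] "dog" : S\(PP/NP)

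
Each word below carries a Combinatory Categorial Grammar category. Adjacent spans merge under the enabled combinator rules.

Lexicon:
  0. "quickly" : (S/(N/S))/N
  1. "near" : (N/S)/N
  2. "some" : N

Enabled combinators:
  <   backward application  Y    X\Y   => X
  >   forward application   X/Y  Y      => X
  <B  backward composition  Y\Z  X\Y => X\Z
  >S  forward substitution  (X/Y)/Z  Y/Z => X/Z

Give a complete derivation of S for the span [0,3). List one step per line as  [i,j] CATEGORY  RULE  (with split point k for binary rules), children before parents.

[0,1] (S/(N/S))/N  lex  "quickly"
[1,2] (N/S)/N  lex  "near"
[0,2] S/N  >S  k=1
[2,3] N  lex  "some"
[0,3] S  >  k=2

[0,3] S   >
  [0,2] S/N   >S
    [0,1] "quickly" : (S/(N/S))/N
    [1,2] "near" : (N/S)/N
  [2,3] "some" : N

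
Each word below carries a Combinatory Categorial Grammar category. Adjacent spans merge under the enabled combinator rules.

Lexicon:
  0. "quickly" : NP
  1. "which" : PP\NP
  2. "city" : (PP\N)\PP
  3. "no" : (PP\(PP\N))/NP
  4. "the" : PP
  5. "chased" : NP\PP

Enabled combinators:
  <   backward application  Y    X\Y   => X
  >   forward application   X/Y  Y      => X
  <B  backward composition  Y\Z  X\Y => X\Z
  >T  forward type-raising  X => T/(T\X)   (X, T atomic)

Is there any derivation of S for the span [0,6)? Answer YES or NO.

NO

NP PP\NP (PP\N)\PP (PP\(PP\N))/NP PP NP\PP
CKY chart[0,6] = {N/(N\PP), NP/(NP\PP), PP, PP/(PP\PP), S/(S\PP)}; S ∉ chart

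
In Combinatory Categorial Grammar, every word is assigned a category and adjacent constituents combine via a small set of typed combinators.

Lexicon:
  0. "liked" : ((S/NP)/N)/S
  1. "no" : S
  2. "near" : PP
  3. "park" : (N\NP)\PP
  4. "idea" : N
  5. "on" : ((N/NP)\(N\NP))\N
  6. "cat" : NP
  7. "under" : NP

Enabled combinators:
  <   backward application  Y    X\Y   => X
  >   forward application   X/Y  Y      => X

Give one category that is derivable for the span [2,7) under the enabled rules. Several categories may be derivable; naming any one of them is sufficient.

[0,8] S   >
  [0,7] S/NP   >
    [0,2] (S/NP)/N   >
      [0,1] "liked" : ((S/NP)/N)/S
      [1,2] "no" : S
    [2,7] N   >
      [2,6] N/NP   <
        [2,4] N\NP   <
          [2,3] "near" : PP
          [3,4] "park" : (N\NP)\PP
        [4,6] (N/NP)\(N\NP)   <
          [4,5] "idea" : N
          [5,6] "on" : ((N/NP)\(N\NP))\N
      [6,7] "cat" : NP
  [7,8] "under" : NP

N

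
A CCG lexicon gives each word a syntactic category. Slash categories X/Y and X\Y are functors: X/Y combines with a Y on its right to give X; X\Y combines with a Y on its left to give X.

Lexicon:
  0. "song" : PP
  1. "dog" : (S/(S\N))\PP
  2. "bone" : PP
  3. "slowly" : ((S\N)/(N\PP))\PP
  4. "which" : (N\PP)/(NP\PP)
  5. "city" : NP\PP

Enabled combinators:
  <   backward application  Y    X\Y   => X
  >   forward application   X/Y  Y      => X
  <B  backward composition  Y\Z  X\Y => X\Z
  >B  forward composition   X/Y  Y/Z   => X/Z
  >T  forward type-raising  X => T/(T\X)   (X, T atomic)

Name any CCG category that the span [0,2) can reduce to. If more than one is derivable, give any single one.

[0,6] S   >
  [0,2] S/(S\N)   <
    [0,1] "song" : PP
    [1,2] "dog" : (S/(S\N))\PP
  [2,6] S\N   >
    [2,4] (S\N)/(N\PP)   <
      [2,3] "bone" : PP
      [3,4] "slowly" : ((S\N)/(N\PP))\PP
    [4,6] N\PP   >
      [4,5] "which" : (N\PP)/(NP\PP)
      [5,6] "city" : NP\PP

S/(S\N)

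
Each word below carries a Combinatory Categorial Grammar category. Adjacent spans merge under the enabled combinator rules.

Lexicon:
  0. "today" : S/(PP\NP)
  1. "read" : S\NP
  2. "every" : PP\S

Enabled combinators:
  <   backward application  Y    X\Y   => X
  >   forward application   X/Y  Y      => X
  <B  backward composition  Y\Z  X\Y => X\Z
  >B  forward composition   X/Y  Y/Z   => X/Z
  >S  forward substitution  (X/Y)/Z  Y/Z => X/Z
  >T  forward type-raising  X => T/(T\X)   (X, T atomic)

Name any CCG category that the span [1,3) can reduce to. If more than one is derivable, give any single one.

[0,3] S   >
  [0,1] "today" : S/(PP\NP)
  [1,3] PP\NP   <B
    [1,2] "read" : S\NP
    [2,3] "every" : PP\S

PP\NP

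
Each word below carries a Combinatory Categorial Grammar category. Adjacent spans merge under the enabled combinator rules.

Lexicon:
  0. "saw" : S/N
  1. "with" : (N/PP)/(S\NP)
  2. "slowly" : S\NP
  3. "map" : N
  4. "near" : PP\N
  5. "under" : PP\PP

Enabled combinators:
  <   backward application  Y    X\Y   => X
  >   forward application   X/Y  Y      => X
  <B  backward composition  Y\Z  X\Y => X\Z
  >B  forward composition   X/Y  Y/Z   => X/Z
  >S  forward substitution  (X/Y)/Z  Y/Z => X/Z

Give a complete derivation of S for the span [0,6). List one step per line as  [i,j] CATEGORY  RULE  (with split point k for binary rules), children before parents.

[0,1] S/N  lex  "saw"
[1,2] (N/PP)/(S\NP)  lex  "with"
[2,3] S\NP  lex  "slowly"
[1,3] N/PP  >  k=2
[3,4] N  lex  "map"
[4,5] PP\N  lex  "near"
[5,6] PP\PP  lex  "under"
[4,6] PP\N  <B  k=5
[3,6] PP  <  k=4
[1,6] N  >  k=3
[0,6] S  >  k=1

[0,6] S   >
  [0,1] "saw" : S/N
  [1,6] N   >
    [1,3] N/PP   >
      [1,2] "with" : (N/PP)/(S\NP)
      [2,3] "slowly" : S\NP
    [3,6] PP   <
      [3,4] "map" : N
      [4,6] PP\N   <B
        [4,5] "near" : PP\N
        [5,6] "under" : PP\PP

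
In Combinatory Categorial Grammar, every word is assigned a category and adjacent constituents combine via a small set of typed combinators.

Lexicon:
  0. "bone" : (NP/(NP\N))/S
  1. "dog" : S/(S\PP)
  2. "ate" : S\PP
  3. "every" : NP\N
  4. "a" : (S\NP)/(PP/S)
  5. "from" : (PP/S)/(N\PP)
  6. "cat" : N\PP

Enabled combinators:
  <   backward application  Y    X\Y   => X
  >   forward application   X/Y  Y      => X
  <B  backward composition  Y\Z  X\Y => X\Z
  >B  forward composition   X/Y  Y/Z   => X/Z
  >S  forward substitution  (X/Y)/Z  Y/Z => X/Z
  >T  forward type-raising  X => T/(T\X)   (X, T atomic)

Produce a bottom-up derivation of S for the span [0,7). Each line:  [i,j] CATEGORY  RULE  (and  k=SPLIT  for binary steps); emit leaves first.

[0,7] S   <
  [0,4] NP   >
    [0,3] NP/(NP\N)   >
      [0,1] "bone" : (NP/(NP\N))/S
      [1,3] S   >
        [1,2] "dog" : S/(S\PP)
        [2,3] "ate" : S\PP
    [3,4] "every" : NP\N
  [4,7] S\NP   >
    [4,5] "a" : (S\NP)/(PP/S)
    [5,7] PP/S   >
      [5,6] "from" : (PP/S)/(N\PP)
      [6,7] "cat" : N\PP

[0,1] (NP/(NP\N))/S  lex  "bone"
[1,2] S/(S\PP)  lex  "dog"
[2,3] S\PP  lex  "ate"
[1,3] S  >  k=2
[0,3] NP/(NP\N)  >  k=1
[3,4] NP\N  lex  "every"
[0,4] NP  >  k=3
[4,5] (S\NP)/(PP/S)  lex  "a"
[5,6] (PP/S)/(N\PP)  lex  "from"
[6,7] N\PP  lex  "cat"
[5,7] PP/S  >  k=6
[4,7] S\NP  >  k=5
[0,7] S  <  k=4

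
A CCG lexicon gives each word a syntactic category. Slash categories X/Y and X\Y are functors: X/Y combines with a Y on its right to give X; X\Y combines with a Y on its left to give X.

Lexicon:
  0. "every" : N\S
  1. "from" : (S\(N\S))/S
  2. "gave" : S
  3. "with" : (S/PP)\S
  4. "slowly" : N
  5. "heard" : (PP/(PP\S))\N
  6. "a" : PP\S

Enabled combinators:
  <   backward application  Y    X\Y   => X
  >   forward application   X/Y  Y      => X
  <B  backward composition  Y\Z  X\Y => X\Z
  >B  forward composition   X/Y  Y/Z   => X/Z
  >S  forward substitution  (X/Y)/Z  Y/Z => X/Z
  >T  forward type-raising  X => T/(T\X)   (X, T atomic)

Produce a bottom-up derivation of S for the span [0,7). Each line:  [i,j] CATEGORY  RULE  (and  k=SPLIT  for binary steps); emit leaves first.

[0,1] N\S  lex  "every"
[1,2] (S\(N\S))/S  lex  "from"
[2,3] S  lex  "gave"
[3,4] (S/PP)\S  lex  "with"
[2,4] S/PP  <  k=3
[4,5] N  lex  "slowly"
[5,6] (PP/(PP\S))\N  lex  "heard"
[4,6] PP/(PP\S)  <  k=5
[6,7] PP\S  lex  "a"
[4,7] PP  >  k=6
[2,7] S  >  k=4
[1,7] S\(N\S)  >  k=2
[0,7] S  <  k=1

[0,7] S   <
  [0,1] "every" : N\S
  [1,7] S\(N\S)   >
    [1,2] "from" : (S\(N\S))/S
    [2,7] S   >
      [2,4] S/PP   <
        [2,3] "gave" : S
        [3,4] "with" : (S/PP)\S
      [4,7] PP   >
        [4,6] PP/(PP\S)   <
          [4,5] "slowly" : N
          [5,6] "heard" : (PP/(PP\S))\N
        [6,7] "a" : PP\S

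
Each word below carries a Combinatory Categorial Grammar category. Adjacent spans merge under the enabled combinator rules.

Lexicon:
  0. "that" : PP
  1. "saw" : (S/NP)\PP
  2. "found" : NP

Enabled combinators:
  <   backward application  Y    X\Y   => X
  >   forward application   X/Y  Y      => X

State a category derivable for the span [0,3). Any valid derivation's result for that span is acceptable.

S

[0,3] S   >
  [0,2] S/NP   <
    [0,1] "that" : PP
    [1,2] "saw" : (S/NP)\PP
  [2,3] "found" : NP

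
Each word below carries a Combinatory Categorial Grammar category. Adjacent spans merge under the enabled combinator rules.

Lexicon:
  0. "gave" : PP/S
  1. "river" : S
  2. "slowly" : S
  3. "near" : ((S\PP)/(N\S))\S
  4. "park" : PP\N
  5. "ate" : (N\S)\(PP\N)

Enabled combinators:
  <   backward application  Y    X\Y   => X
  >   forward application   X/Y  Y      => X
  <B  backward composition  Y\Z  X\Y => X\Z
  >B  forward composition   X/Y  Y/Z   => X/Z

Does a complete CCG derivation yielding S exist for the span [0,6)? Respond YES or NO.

[0,6] S   <
  [0,2] PP   >
    [0,1] "gave" : PP/S
    [1,2] "river" : S
  [2,6] S\PP   >
    [2,4] (S\PP)/(N\S)   <
      [2,3] "slowly" : S
      [3,4] "near" : ((S\PP)/(N\S))\S
    [4,6] N\S   <
      [4,5] "park" : PP\N
      [5,6] "ate" : (N\S)\(PP\N)

YES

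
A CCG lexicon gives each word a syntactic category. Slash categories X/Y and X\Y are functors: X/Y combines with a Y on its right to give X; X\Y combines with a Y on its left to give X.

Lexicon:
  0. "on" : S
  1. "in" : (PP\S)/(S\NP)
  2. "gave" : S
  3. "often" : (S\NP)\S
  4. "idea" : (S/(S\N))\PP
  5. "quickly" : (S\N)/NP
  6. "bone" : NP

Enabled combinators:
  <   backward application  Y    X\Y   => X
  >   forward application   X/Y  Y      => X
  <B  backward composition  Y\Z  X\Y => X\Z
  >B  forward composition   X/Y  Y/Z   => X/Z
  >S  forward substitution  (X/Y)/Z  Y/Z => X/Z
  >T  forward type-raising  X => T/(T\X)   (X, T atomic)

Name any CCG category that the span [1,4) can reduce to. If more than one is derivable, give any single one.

[0,7] S   >
  [0,5] S/(S\N)   <
    [0,4] PP   >
      [0,1] PP/(PP\S)   >T
        [0,1] "on" : S
      [1,4] PP\S   >
        [1,2] "in" : (PP\S)/(S\NP)
        [2,4] S\NP   <
          [2,3] "gave" : S
          [3,4] "often" : (S\NP)\S
    [4,5] "idea" : (S/(S\N))\PP
  [5,7] S\N   >
    [5,6] "quickly" : (S\N)/NP
    [6,7] "bone" : NP

PP\S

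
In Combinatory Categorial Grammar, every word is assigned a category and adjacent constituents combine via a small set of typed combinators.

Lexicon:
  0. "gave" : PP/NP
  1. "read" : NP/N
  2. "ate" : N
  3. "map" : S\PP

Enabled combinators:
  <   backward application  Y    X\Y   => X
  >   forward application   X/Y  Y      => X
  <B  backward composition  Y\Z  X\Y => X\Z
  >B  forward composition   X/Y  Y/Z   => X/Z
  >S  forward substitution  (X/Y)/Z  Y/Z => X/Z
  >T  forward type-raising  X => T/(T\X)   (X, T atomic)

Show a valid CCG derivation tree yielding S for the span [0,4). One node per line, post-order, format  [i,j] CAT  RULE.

[0,1] PP/NP  lex  "gave"
[1,2] NP/N  lex  "read"
[2,3] N  lex  "ate"
[1,3] NP  >  k=2
[0,3] PP  >  k=1
[3,4] S\PP  lex  "map"
[0,4] S  <  k=3

[0,4] S   <
  [0,3] PP   >
    [0,1] "gave" : PP/NP
    [1,3] NP   >
      [1,2] "read" : NP/N
      [2,3] "ate" : N
  [3,4] "map" : S\PP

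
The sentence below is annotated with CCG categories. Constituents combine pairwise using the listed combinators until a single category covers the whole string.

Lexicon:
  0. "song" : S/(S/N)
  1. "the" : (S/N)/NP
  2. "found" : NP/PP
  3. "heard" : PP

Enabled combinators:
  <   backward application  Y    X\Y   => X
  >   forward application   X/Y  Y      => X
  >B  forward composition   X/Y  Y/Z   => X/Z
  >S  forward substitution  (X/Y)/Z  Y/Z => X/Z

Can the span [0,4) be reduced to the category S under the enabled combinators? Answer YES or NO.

[0,4] S   >
  [0,1] "song" : S/(S/N)
  [1,4] S/N   >
    [1,2] "the" : (S/N)/NP
    [2,4] NP   >
      [2,3] "found" : NP/PP
      [3,4] "heard" : PP

YES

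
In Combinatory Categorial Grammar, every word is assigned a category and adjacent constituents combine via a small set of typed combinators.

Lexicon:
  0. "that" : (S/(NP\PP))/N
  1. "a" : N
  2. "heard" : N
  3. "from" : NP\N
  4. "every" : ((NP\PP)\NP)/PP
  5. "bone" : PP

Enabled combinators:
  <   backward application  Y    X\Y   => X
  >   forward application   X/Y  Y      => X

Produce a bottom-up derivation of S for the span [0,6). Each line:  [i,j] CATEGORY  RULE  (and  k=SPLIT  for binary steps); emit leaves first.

[0,1] (S/(NP\PP))/N  lex  "that"
[1,2] N  lex  "a"
[0,2] S/(NP\PP)  >  k=1
[2,3] N  lex  "heard"
[3,4] NP\N  lex  "from"
[2,4] NP  <  k=3
[4,5] ((NP\PP)\NP)/PP  lex  "every"
[5,6] PP  lex  "bone"
[4,6] (NP\PP)\NP  >  k=5
[2,6] NP\PP  <  k=4
[0,6] S  >  k=2

[0,6] S   >
  [0,2] S/(NP\PP)   >
    [0,1] "that" : (S/(NP\PP))/N
    [1,2] "a" : N
  [2,6] NP\PP   <
    [2,4] NP   <
      [2,3] "heard" : N
      [3,4] "from" : NP\N
    [4,6] (NP\PP)\NP   >
      [4,5] "every" : ((NP\PP)\NP)/PP
      [5,6] "bone" : PP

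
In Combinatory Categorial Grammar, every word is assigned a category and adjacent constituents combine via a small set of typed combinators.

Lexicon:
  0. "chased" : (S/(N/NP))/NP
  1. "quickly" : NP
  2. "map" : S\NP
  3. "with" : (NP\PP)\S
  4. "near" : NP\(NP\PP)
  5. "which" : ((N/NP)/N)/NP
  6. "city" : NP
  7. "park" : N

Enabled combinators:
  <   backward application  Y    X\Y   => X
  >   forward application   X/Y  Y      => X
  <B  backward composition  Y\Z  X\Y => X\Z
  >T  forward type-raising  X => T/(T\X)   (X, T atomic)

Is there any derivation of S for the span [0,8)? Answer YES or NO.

YES

[0,8] S   >
  [0,5] S/(N/NP)   >
    [0,1] "chased" : (S/(N/NP))/NP
    [1,5] NP   <
      [1,4] NP\PP   <
        [1,3] S   <
          [1,2] "quickly" : NP
          [2,3] "map" : S\NP
        [3,4] "with" : (NP\PP)\S
      [4,5] "near" : NP\(NP\PP)
  [5,8] N/NP   >
    [5,7] (N/NP)/N   >
      [5,6] "which" : ((N/NP)/N)/NP
      [6,7] "city" : NP
    [7,8] "park" : N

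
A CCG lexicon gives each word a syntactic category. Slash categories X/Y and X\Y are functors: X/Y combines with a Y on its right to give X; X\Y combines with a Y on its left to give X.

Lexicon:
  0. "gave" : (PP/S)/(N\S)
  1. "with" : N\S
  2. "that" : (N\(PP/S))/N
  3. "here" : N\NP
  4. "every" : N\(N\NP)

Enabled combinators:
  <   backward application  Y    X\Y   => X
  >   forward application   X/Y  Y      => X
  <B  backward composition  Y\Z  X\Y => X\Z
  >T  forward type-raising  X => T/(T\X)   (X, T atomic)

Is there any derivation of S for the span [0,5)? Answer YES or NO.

(PP/S)/(N\S) N\S (N\(PP/S))/N N\NP N\(N\NP)
CKY chart[0,5] = {N, N/(N\N), NP/(NP\N), PP/(PP\N), S/(S\N)}; S ∉ chart

NO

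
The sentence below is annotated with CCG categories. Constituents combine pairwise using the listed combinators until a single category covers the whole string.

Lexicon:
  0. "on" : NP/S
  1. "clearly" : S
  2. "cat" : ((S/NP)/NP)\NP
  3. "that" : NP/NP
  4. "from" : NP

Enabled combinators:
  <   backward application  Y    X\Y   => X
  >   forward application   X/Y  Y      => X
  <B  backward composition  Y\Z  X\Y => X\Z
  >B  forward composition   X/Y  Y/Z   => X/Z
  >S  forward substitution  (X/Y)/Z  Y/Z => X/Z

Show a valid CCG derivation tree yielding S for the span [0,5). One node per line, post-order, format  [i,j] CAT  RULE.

[0,1] NP/S  lex  "on"
[1,2] S  lex  "clearly"
[0,2] NP  >  k=1
[2,3] ((S/NP)/NP)\NP  lex  "cat"
[0,3] (S/NP)/NP  <  k=2
[3,4] NP/NP  lex  "that"
[0,4] S/NP  >S  k=3
[4,5] NP  lex  "from"
[0,5] S  >  k=4

[0,5] S   >
  [0,4] S/NP   >S
    [0,3] (S/NP)/NP   <
      [0,2] NP   >
        [0,1] "on" : NP/S
        [1,2] "clearly" : S
      [2,3] "cat" : ((S/NP)/NP)\NP
    [3,4] "that" : NP/NP
  [4,5] "from" : NP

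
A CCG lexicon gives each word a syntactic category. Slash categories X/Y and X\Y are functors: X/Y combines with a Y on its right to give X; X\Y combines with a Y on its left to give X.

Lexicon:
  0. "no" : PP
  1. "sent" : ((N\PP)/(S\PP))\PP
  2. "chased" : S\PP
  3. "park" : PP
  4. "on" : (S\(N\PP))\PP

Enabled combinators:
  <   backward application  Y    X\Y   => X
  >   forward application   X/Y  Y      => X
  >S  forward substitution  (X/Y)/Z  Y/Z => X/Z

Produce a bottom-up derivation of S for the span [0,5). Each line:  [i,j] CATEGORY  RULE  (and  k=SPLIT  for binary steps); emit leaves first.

[0,5] S   <
  [0,3] N\PP   >
    [0,2] (N\PP)/(S\PP)   <
      [0,1] "no" : PP
      [1,2] "sent" : ((N\PP)/(S\PP))\PP
    [2,3] "chased" : S\PP
  [3,5] S\(N\PP)   <
    [3,4] "park" : PP
    [4,5] "on" : (S\(N\PP))\PP

[0,1] PP  lex  "no"
[1,2] ((N\PP)/(S\PP))\PP  lex  "sent"
[0,2] (N\PP)/(S\PP)  <  k=1
[2,3] S\PP  lex  "chased"
[0,3] N\PP  >  k=2
[3,4] PP  lex  "park"
[4,5] (S\(N\PP))\PP  lex  "on"
[3,5] S\(N\PP)  <  k=4
[0,5] S  <  k=3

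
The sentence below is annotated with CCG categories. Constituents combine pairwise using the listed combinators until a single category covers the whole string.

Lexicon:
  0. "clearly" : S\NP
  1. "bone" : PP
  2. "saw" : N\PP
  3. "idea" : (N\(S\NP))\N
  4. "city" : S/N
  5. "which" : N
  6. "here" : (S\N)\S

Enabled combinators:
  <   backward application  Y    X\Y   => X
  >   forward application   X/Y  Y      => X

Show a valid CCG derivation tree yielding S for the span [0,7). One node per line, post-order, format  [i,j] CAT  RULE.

[0,1] S\NP  lex  "clearly"
[1,2] PP  lex  "bone"
[2,3] N\PP  lex  "saw"
[1,3] N  <  k=2
[3,4] (N\(S\NP))\N  lex  "idea"
[1,4] N\(S\NP)  <  k=3
[0,4] N  <  k=1
[4,5] S/N  lex  "city"
[5,6] N  lex  "which"
[4,6] S  >  k=5
[6,7] (S\N)\S  lex  "here"
[4,7] S\N  <  k=6
[0,7] S  <  k=4

[0,7] S   <
  [0,4] N   <
    [0,1] "clearly" : S\NP
    [1,4] N\(S\NP)   <
      [1,3] N   <
        [1,2] "bone" : PP
        [2,3] "saw" : N\PP
      [3,4] "idea" : (N\(S\NP))\N
  [4,7] S\N   <
    [4,6] S   >
      [4,5] "city" : S/N
      [5,6] "which" : N
    [6,7] "here" : (S\N)\S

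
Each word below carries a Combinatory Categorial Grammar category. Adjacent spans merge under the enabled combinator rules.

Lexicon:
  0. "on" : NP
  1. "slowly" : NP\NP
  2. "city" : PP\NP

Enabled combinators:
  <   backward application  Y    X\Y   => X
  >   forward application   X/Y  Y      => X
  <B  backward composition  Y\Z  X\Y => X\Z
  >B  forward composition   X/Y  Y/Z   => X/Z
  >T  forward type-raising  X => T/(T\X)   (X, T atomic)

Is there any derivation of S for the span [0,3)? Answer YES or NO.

NO

NP NP\NP PP\NP
CKY chart[0,3] = {N/(N\PP), NP/(NP\PP), PP, PP/(PP\PP), S/(S\PP)}; S ∉ chart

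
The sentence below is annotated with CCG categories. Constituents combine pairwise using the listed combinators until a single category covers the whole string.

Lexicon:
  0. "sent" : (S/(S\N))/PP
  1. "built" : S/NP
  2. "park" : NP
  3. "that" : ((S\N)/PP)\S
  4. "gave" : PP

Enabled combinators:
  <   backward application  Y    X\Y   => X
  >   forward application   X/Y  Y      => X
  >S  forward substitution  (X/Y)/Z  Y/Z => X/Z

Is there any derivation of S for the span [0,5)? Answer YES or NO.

YES

[0,5] S   >
  [0,4] S/PP   >S
    [0,1] "sent" : (S/(S\N))/PP
    [1,4] (S\N)/PP   <
      [1,3] S   >
        [1,2] "built" : S/NP
        [2,3] "park" : NP
      [3,4] "that" : ((S\N)/PP)\S
  [4,5] "gave" : PP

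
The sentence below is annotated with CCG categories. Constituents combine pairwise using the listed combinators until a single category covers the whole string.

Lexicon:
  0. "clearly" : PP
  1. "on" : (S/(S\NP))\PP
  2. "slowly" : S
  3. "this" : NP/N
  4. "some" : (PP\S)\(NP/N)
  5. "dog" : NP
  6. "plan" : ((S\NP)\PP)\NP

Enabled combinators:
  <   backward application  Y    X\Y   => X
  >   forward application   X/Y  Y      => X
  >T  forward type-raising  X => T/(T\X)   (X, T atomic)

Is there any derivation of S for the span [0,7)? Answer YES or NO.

[0,7] S   >
  [0,2] S/(S\NP)   <
    [0,1] "clearly" : PP
    [1,2] "on" : (S/(S\NP))\PP
  [2,7] S\NP   <
    [2,5] PP   <
      [2,3] "slowly" : S
      [3,5] PP\S   <
        [3,4] "this" : NP/N
        [4,5] "some" : (PP\S)\(NP/N)
    [5,7] (S\NP)\PP   <
      [5,6] "dog" : NP
      [6,7] "plan" : ((S\NP)\PP)\NP

YES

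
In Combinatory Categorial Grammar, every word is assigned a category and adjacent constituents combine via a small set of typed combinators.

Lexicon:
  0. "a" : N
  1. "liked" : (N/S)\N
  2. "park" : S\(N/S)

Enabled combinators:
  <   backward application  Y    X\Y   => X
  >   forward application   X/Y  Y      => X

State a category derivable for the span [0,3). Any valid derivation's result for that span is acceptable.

[0,3] S   <
  [0,2] N/S   <
    [0,1] "a" : N
    [1,2] "liked" : (N/S)\N
  [2,3] "park" : S\(N/S)

S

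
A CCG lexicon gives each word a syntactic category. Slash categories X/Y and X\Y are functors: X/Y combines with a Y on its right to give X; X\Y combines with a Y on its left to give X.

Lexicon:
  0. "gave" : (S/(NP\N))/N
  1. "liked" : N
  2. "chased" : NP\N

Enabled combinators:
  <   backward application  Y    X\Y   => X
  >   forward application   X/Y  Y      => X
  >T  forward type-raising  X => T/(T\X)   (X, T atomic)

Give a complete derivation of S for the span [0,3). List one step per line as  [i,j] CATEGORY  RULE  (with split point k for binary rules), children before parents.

[0,1] (S/(NP\N))/N  lex  "gave"
[1,2] N  lex  "liked"
[0,2] S/(NP\N)  >  k=1
[2,3] NP\N  lex  "chased"
[0,3] S  >  k=2

[0,3] S   >
  [0,2] S/(NP\N)   >
    [0,1] "gave" : (S/(NP\N))/N
    [1,2] "liked" : N
  [2,3] "chased" : NP\N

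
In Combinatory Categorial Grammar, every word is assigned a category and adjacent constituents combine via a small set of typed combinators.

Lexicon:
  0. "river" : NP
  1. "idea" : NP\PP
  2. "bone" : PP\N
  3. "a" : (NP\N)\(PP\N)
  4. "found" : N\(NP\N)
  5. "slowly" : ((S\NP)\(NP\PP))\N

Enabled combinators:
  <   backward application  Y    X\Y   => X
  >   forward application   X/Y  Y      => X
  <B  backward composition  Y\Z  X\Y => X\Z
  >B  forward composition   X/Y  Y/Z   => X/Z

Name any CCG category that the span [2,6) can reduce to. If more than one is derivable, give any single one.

[0,6] S   <
  [0,1] "river" : NP
  [1,6] S\NP   <
    [1,2] "idea" : NP\PP
    [2,6] (S\NP)\(NP\PP)   <
      [2,5] N   <
        [2,4] NP\N   <
          [2,3] "bone" : PP\N
          [3,4] "a" : (NP\N)\(PP\N)
        [4,5] "found" : N\(NP\N)
      [5,6] "slowly" : ((S\NP)\(NP\PP))\N

(S\NP)\(NP\PP)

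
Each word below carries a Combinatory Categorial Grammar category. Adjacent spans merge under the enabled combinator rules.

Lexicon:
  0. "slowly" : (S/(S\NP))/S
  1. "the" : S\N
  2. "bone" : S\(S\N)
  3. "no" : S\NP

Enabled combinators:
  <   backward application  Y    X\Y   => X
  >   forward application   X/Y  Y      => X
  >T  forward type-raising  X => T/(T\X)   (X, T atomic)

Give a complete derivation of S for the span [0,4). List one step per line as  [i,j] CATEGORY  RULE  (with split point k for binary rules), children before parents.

[0,4] S   >
  [0,3] S/(S\NP)   >
    [0,1] "slowly" : (S/(S\NP))/S
    [1,3] S   <
      [1,2] "the" : S\N
      [2,3] "bone" : S\(S\N)
  [3,4] "no" : S\NP

[0,1] (S/(S\NP))/S  lex  "slowly"
[1,2] S\N  lex  "the"
[2,3] S\(S\N)  lex  "bone"
[1,3] S  <  k=2
[0,3] S/(S\NP)  >  k=1
[3,4] S\NP  lex  "no"
[0,4] S  >  k=3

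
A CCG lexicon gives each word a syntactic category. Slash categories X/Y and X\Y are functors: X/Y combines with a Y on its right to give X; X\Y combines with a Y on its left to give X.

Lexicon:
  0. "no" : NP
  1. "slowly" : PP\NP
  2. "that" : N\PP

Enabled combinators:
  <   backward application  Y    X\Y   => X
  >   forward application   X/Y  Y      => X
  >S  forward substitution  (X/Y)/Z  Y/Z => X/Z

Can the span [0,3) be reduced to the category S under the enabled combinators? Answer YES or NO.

NP PP\NP N\PP
CKY chart[0,3] = {N}; S ∉ chart

NO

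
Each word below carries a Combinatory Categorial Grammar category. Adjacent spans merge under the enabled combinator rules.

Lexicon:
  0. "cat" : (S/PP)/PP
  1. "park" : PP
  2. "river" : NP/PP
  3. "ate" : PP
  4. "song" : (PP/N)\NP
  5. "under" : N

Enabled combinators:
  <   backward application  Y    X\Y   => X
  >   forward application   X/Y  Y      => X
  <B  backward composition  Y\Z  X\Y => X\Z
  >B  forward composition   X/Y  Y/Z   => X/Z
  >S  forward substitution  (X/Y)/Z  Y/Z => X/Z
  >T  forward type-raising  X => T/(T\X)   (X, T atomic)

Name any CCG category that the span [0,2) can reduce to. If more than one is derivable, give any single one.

[0,6] S   >
  [0,5] S/N   >B
    [0,2] S/PP   >
      [0,1] "cat" : (S/PP)/PP
      [1,2] "park" : PP
    [2,5] PP/N   <
      [2,4] NP   >
        [2,3] "river" : NP/PP
        [3,4] "ate" : PP
      [4,5] "song" : (PP/N)\NP
  [5,6] "under" : N

S/PP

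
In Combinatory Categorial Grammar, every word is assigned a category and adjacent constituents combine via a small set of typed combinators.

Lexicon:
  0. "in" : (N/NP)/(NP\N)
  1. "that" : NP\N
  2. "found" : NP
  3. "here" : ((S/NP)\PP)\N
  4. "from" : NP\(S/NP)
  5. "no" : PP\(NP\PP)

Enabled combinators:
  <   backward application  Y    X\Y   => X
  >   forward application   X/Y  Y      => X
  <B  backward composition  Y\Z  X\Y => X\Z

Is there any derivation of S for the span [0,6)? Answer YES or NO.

(N/NP)/(NP\N) NP\N NP ((S/NP)\PP)\N NP\(S/NP) PP\(NP\PP)
CKY chart[0,6] = {PP}; S ∉ chart

NO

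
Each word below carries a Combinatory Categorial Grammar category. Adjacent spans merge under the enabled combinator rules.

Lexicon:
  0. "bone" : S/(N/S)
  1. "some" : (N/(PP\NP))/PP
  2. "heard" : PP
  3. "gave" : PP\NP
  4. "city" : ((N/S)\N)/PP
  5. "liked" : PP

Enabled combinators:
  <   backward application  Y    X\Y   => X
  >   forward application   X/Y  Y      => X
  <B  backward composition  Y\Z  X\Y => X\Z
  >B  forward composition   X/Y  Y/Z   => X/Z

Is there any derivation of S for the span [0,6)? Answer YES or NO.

[0,6] S   >
  [0,1] "bone" : S/(N/S)
  [1,6] N/S   <
    [1,4] N   >
      [1,3] N/(PP\NP)   >
        [1,2] "some" : (N/(PP\NP))/PP
        [2,3] "heard" : PP
      [3,4] "gave" : PP\NP
    [4,6] (N/S)\N   >
      [4,5] "city" : ((N/S)\N)/PP
      [5,6] "liked" : PP

YES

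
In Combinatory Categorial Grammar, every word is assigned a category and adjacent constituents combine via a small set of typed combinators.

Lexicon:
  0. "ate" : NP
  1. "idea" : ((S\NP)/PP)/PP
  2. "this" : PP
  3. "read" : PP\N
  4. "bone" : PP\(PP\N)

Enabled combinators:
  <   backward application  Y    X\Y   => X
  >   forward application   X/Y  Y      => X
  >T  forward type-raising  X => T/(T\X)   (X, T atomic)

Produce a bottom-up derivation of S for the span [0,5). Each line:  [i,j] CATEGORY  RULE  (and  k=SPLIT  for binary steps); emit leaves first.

[0,1] NP  lex  "ate"
[1,2] ((S\NP)/PP)/PP  lex  "idea"
[2,3] PP  lex  "this"
[1,3] (S\NP)/PP  >  k=2
[3,4] PP\N  lex  "read"
[4,5] PP\(PP\N)  lex  "bone"
[3,5] PP  <  k=4
[1,5] S\NP  >  k=3
[0,5] S  <  k=1

[0,5] S   <
  [0,1] "ate" : NP
  [1,5] S\NP   >
    [1,3] (S\NP)/PP   >
      [1,2] "idea" : ((S\NP)/PP)/PP
      [2,3] "this" : PP
    [3,5] PP   <
      [3,4] "read" : PP\N
      [4,5] "bone" : PP\(PP\N)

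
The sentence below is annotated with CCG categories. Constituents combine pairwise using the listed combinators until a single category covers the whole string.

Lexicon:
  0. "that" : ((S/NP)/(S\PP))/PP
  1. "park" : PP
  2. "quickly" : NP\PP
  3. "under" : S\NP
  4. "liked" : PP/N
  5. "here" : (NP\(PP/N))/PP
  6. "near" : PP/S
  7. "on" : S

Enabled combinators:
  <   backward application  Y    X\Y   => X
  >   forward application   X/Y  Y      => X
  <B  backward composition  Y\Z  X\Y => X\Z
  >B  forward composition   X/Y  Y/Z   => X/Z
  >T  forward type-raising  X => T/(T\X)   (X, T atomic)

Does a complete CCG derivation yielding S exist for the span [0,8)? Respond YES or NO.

YES

[0,8] S   >
  [0,4] S/NP   >
    [0,2] (S/NP)/(S\PP)   >
      [0,1] "that" : ((S/NP)/(S\PP))/PP
      [1,2] "park" : PP
    [2,4] S\PP   <B
      [2,3] "quickly" : NP\PP
      [3,4] "under" : S\NP
  [4,8] NP   <
    [4,5] "liked" : PP/N
    [5,8] NP\(PP/N)   >
      [5,6] "here" : (NP\(PP/N))/PP
      [6,8] PP   >
        [6,7] "near" : PP/S
        [7,8] "on" : S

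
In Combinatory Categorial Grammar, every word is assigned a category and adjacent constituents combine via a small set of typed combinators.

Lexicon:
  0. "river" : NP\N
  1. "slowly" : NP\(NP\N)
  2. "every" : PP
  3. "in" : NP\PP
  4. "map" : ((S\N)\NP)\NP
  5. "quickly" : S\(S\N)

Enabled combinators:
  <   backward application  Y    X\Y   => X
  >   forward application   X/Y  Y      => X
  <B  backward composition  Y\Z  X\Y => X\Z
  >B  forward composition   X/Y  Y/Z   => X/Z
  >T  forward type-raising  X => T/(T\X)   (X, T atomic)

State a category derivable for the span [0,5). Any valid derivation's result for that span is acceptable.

S\N

[0,6] S   <
  [0,5] S\N   <
    [0,2] NP   <
      [0,1] "river" : NP\N
      [1,2] "slowly" : NP\(NP\N)
    [2,5] (S\N)\NP   <
      [2,4] NP   >
        [2,3] NP/(NP\PP)   >T
          [2,3] "every" : PP
        [3,4] "in" : NP\PP
      [4,5] "map" : ((S\N)\NP)\NP
  [5,6] "quickly" : S\(S\N)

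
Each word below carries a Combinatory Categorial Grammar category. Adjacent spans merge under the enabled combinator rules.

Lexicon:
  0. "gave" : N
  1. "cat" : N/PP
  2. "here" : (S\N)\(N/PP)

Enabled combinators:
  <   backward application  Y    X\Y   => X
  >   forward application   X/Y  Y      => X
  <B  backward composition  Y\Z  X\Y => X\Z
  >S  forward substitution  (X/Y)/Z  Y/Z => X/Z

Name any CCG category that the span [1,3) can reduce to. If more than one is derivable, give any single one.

S\N

[0,3] S   <
  [0,1] "gave" : N
  [1,3] S\N   <
    [1,2] "cat" : N/PP
    [2,3] "here" : (S\N)\(N/PP)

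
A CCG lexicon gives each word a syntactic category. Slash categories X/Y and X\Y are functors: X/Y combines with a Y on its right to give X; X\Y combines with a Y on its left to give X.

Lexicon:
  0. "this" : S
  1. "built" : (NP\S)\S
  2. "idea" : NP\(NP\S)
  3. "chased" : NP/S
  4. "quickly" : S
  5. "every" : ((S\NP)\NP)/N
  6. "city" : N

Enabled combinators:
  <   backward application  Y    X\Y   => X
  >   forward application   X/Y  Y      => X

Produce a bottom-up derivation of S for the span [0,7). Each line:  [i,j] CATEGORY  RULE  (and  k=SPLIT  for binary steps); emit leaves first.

[0,7] S   <
  [0,3] NP   <
    [0,2] NP\S   <
      [0,1] "this" : S
      [1,2] "built" : (NP\S)\S
    [2,3] "idea" : NP\(NP\S)
  [3,7] S\NP   <
    [3,5] NP   >
      [3,4] "chased" : NP/S
      [4,5] "quickly" : S
    [5,7] (S\NP)\NP   >
      [5,6] "every" : ((S\NP)\NP)/N
      [6,7] "city" : N

[0,1] S  lex  "this"
[1,2] (NP\S)\S  lex  "built"
[0,2] NP\S  <  k=1
[2,3] NP\(NP\S)  lex  "idea"
[0,3] NP  <  k=2
[3,4] NP/S  lex  "chased"
[4,5] S  lex  "quickly"
[3,5] NP  >  k=4
[5,6] ((S\NP)\NP)/N  lex  "every"
[6,7] N  lex  "city"
[5,7] (S\NP)\NP  >  k=6
[3,7] S\NP  <  k=5
[0,7] S  <  k=3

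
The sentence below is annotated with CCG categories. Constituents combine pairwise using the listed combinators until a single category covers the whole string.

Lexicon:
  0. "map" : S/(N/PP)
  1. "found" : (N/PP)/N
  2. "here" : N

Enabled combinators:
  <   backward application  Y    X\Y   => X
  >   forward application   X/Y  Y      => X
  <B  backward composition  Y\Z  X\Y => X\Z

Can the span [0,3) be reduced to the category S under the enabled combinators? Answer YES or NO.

[0,3] S   >
  [0,1] "map" : S/(N/PP)
  [1,3] N/PP   >
    [1,2] "found" : (N/PP)/N
    [2,3] "here" : N

YES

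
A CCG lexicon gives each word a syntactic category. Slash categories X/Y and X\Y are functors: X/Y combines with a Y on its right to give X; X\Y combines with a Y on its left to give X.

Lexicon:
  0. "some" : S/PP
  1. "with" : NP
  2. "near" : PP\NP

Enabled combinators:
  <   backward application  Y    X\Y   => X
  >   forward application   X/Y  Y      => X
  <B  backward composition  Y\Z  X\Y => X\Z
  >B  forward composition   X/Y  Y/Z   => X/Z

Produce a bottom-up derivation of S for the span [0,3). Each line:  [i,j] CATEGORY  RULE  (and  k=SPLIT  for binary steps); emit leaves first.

[0,1] S/PP  lex  "some"
[1,2] NP  lex  "with"
[2,3] PP\NP  lex  "near"
[1,3] PP  <  k=2
[0,3] S  >  k=1

[0,3] S   >
  [0,1] "some" : S/PP
  [1,3] PP   <
    [1,2] "with" : NP
    [2,3] "near" : PP\NP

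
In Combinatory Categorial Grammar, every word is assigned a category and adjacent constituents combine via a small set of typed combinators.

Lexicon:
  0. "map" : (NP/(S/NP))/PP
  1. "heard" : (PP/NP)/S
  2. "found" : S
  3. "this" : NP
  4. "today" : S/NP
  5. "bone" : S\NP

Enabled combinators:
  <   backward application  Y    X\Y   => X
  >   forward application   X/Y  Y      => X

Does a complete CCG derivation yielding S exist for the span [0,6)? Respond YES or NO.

[0,6] S   <
  [0,5] NP   >
    [0,4] NP/(S/NP)   >
      [0,1] "map" : (NP/(S/NP))/PP
      [1,4] PP   >
        [1,3] PP/NP   >
          [1,2] "heard" : (PP/NP)/S
          [2,3] "found" : S
        [3,4] "this" : NP
    [4,5] "today" : S/NP
  [5,6] "bone" : S\NP

YES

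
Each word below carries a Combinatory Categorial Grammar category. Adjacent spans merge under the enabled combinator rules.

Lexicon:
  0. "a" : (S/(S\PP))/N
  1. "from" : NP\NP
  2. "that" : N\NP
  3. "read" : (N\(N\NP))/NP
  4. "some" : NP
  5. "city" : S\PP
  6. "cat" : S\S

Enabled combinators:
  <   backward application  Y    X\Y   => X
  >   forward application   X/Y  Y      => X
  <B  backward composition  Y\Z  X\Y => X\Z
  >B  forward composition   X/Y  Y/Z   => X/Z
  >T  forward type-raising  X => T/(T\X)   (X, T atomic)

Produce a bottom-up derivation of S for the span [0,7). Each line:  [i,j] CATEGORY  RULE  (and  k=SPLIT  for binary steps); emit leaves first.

[0,7] S   >
  [0,5] S/(S\PP)   >
    [0,1] "a" : (S/(S\PP))/N
    [1,5] N   <
      [1,3] N\NP   <B
        [1,2] "from" : NP\NP
        [2,3] "that" : N\NP
      [3,5] N\(N\NP)   >
        [3,4] "read" : (N\(N\NP))/NP
        [4,5] "some" : NP
  [5,7] S\PP   <B
    [5,6] "city" : S\PP
    [6,7] "cat" : S\S

[0,1] (S/(S\PP))/N  lex  "a"
[1,2] NP\NP  lex  "from"
[2,3] N\NP  lex  "that"
[1,3] N\NP  <B  k=2
[3,4] (N\(N\NP))/NP  lex  "read"
[4,5] NP  lex  "some"
[3,5] N\(N\NP)  >  k=4
[1,5] N  <  k=3
[0,5] S/(S\PP)  >  k=1
[5,6] S\PP  lex  "city"
[6,7] S\S  lex  "cat"
[5,7] S\PP  <B  k=6
[0,7] S  >  k=5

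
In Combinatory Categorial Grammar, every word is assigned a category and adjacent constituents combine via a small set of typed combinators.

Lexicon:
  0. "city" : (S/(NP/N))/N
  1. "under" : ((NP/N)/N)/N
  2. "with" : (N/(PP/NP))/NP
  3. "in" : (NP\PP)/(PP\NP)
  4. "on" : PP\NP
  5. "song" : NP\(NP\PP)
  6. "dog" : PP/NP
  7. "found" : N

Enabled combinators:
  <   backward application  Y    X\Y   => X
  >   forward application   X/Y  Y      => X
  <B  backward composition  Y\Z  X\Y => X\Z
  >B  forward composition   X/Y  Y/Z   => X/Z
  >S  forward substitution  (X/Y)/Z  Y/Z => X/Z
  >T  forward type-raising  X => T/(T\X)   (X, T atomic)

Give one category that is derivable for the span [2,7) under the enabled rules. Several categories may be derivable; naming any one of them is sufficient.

N

[0,8] S   >
  [0,7] S/N   >S
    [0,1] "city" : (S/(NP/N))/N
    [1,7] (NP/N)/N   >
      [1,2] "under" : ((NP/N)/N)/N
      [2,7] N   >
        [2,6] N/(PP/NP)   >
          [2,3] "with" : (N/(PP/NP))/NP
          [3,6] NP   <
            [3,5] NP\PP   >
              [3,4] "in" : (NP\PP)/(PP\NP)
              [4,5] "on" : PP\NP
            [5,6] "song" : NP\(NP\PP)
        [6,7] "dog" : PP/NP
  [7,8] "found" : N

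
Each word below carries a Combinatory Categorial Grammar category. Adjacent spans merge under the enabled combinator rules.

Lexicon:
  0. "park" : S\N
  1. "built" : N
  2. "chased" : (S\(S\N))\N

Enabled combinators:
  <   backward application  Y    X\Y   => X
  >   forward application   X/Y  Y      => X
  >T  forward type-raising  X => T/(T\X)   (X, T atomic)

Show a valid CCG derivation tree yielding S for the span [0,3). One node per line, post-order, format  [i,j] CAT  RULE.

[0,1] S\N  lex  "park"
[1,2] N  lex  "built"
[2,3] (S\(S\N))\N  lex  "chased"
[1,3] S\(S\N)  <  k=2
[0,3] S  <  k=1

[0,3] S   <
  [0,1] "park" : S\N
  [1,3] S\(S\N)   <
    [1,2] "built" : N
    [2,3] "chased" : (S\(S\N))\N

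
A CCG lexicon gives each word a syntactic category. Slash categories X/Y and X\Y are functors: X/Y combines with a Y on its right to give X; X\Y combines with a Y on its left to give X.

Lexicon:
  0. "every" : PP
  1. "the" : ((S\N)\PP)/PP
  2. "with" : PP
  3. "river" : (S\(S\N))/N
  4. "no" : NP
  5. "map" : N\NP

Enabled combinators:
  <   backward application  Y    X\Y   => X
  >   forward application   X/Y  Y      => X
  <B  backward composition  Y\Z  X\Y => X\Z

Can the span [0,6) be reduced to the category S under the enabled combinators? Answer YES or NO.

[0,6] S   <
  [0,1] "every" : PP
  [1,6] S\PP   <B
    [1,3] (S\N)\PP   >
      [1,2] "the" : ((S\N)\PP)/PP
      [2,3] "with" : PP
    [3,6] S\(S\N)   >
      [3,4] "river" : (S\(S\N))/N
      [4,6] N   <
        [4,5] "no" : NP
        [5,6] "map" : N\NP

YES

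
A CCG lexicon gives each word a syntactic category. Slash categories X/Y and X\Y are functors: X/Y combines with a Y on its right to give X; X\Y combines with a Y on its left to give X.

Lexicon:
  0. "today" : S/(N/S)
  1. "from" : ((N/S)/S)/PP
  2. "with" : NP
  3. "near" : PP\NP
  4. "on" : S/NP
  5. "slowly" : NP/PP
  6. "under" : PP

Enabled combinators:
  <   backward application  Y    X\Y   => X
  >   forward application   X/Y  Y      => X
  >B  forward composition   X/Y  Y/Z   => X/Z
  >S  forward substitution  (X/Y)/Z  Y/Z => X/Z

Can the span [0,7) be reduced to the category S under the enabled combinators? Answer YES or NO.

YES

[0,7] S   >
  [0,6] S/PP   >B
    [0,5] S/NP   >B
      [0,4] S/S   >B
        [0,1] "today" : S/(N/S)
        [1,4] (N/S)/S   >
          [1,2] "from" : ((N/S)/S)/PP
          [2,4] PP   <
            [2,3] "with" : NP
            [3,4] "near" : PP\NP
      [4,5] "on" : S/NP
    [5,6] "slowly" : NP/PP
  [6,7] "under" : PP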